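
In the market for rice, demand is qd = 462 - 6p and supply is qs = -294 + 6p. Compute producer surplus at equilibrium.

Equilibrium: 462 - 6p = -294 + 6p gives p* = 63, q* = 84.
Supply starts at p = 49 (where qs = 0).
PS = ½(63 − 49)(84) = 588.

Producer surplus = 588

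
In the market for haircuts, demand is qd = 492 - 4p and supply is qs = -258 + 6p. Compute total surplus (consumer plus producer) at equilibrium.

Equilibrium: 492 - 4p = -258 + 6p gives p* = 75, q* = 192.
Demand choke price: p = 123; supply starts at p = 43.
CS = ½(123 − 75)(192) = 4608; PS = ½(75 − 43)(192) = 3072.

Total surplus = 7680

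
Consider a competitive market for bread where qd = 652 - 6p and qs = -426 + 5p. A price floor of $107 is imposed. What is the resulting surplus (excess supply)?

Surplus = 99

Equilibrium price would be p* = 98, so the floor at 107 binds.
At p = 107: qd = 10, qs = 109.
Surplus = 109 − 10 = 99.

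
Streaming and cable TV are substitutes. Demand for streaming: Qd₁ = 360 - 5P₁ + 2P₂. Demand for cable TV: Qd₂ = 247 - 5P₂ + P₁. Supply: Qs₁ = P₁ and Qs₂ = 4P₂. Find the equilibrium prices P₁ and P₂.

Market 1: 360 - 5P₁ + 2P₂ = P₁ → 6P₁ - 2P₂ = 360.
Market 2: 9P₂ - P₁ = 247.
Eliminating P₂: 9×(1) + 2×(2) gives 52P₁ = 3734, so P₁ = 1867/26.
Back-substitute into (2): P₂ = (247 + 1×1867/26) / 9 = 921/26.

P₁ = 1867/26, P₂ = 921/26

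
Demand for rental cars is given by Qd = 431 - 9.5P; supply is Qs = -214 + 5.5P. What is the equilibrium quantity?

Set Qd = Qs: 431 - 9.5P = -214 + 5.5P.
645 = 15P, so P* = 43.
Q* = 431 − 9.5(43) = 22.5.

Q* = 22.5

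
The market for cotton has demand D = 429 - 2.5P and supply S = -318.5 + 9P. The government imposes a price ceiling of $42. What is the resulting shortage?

Equilibrium price would be P* = 65, so the ceiling at 42 binds.
At P = 42: D = 429 − 2.5(42) = 324, S = -318.5 + 9(42) = 59.5.
Shortage = 324 − 59.5 = 264.5.

Shortage = 264.5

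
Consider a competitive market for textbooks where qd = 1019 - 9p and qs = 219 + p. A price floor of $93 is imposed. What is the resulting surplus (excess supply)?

Equilibrium price would be p* = 80, so the floor at 93 binds.
At p = 93: qd = 182, qs = 312.
Surplus = 312 − 182 = 130.

Surplus = 130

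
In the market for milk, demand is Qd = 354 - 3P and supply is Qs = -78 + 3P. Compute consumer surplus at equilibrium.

Equilibrium: 354 - 3P = -78 + 3P gives P* = 72, Q* = 138.
Demand choke price (Qd = 0): P = 118.
CS = ½(118 − 72)(138) = 3174.

Consumer surplus = 3174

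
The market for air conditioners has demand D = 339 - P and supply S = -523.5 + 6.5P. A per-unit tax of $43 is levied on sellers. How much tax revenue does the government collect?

Tax revenue = 120443/15

Pre-tax equilibrium: P* = 115, Q* = 224.
Tax on sellers shifts supply to S = -523.5 + 6.5(P − 43) = -803 + 6.5P.
339 - P = -803 + 6.5P gives buyer price Pb = 2284/15; sellers receive Ps = 2284/15 − 43 = 1639/15.
New quantity: Q = 339 − 1(2284/15) = 2801/15.
Revenue = 43 × 2801/15 = 120443/15.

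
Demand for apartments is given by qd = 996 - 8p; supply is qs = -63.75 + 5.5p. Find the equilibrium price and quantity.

Set qd = qs: 996 - 8p = -63.75 + 5.5p.
1059.75 = 13.5p, so p* = 78.5.
q* = 996 − 8(78.5) = 368.

p* = 78.5, q* = 368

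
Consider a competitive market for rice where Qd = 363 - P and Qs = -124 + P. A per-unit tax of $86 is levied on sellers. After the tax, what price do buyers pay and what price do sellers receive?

Buyers pay $286.5, sellers receive $200.5

Pre-tax equilibrium: P* = 243.5, Q* = 119.5.
Tax on sellers shifts supply to Qs = -124 + 1(P − 86) = -210 + P.
363 - P = -210 + P gives buyer price Pb = 286.5; sellers receive Ps = 286.5 − 86 = 200.5.
New quantity: Q = 363 − 1(286.5) = 76.5.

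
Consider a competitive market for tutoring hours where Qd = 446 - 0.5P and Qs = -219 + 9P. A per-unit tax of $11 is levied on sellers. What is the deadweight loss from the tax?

Pre-tax equilibrium: P* = 70, Q* = 411.
Tax on sellers shifts supply to Qs = -219 + 9(P − 11) = -318 + 9P.
446 - 0.5P = -318 + 9P gives buyer price Pb = 1528/19; sellers receive Ps = 1528/19 − 11 = 1319/19.
New quantity: Q = 446 − 0.5(1528/19) = 7710/19.
DWL = ½ × 11 × (411 − 7710/19) = 1089/38.

Deadweight loss = 1089/38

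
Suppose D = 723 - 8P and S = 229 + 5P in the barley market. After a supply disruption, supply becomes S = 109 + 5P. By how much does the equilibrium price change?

ΔP = 120/13

Original equilibrium: P* = 38, Q* = 419.
New equilibrium: 723 - 8P = 109 + 5P, so 614 = 13P and P' = 614/13; Q' = 723 − 8(614/13) = 4487/13.
Change in price: 614/13 − 38 = 120/13.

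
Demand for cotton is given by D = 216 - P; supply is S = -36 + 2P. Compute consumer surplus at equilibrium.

Consumer surplus = 8712

Equilibrium: 216 - P = -36 + 2P gives P* = 84, Q* = 132.
Demand choke price (D = 0): P = 216.
CS = ½(216 − 84)(132) = 8712.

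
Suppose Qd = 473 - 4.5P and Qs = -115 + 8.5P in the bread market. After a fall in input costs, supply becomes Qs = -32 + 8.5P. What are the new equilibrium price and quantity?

P' = 505/13, Q' = 7753/26

Original equilibrium: P* = 588/13, Q* = 3503/13.
New equilibrium: 473 - 4.5P = -32 + 8.5P, so 505 = 13P and P' = 505/13; Q' = 473 − 4.5(505/13) = 7753/26.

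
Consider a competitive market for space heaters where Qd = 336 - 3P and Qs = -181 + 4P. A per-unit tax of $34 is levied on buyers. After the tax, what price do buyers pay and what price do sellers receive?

Pre-tax equilibrium: P* = 517/7, Q* = 801/7.
Tax on buyers shifts demand to Qd = 336 − 3(P + 34) = 234 - 3P.
234 - 3P = -181 + 4P gives seller price Ps = 415/7; buyers pay Pb = 415/7 + 34 = 653/7.
New quantity: Q = 336 − 3(653/7) = 393/7.

Buyers pay 653/7, sellers receive 415/7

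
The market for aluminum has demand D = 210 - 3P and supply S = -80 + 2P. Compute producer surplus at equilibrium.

Equilibrium: 210 - 3P = -80 + 2P gives P* = 58, Q* = 36.
Supply starts at P = 40 (where S = 0).
PS = ½(58 − 40)(36) = 324.

Producer surplus = 324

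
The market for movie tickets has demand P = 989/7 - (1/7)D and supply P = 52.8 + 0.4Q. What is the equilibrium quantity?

Q* = 163

Set the two price expressions equal: 989/7 - (1/7)Q = 52.8 + 0.4Q.
3097/35 = (19/35)Q, so Q* = 163.
P* = 989/7 − (1/7)(163) = 118.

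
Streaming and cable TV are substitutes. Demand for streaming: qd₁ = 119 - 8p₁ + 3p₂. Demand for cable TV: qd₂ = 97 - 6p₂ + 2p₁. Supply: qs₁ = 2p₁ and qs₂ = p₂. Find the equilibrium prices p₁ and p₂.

p₁ = 17.5625, p₂ = 18.875

Market 1: 119 - 8p₁ + 3p₂ = 2p₁ → 10p₁ - 3p₂ = 119.
Market 2: 7p₂ - 2p₁ = 97.
Eliminating p₂: 7×(1) + 3×(2) gives 64p₁ = 1124, so p₁ = 17.5625.
Back-substitute into (2): p₂ = (97 + 2×17.5625) / 7 = 18.875.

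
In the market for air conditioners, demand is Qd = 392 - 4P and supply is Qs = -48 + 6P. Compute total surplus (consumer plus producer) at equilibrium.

Total surplus = 9720

Equilibrium: 392 - 4P = -48 + 6P gives P* = 44, Q* = 216.
Demand choke price: P = 98; supply starts at P = 8.
CS = ½(98 − 44)(216) = 5832; PS = ½(44 − 8)(216) = 3888.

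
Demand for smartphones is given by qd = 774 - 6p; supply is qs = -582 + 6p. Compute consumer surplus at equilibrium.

Consumer surplus = 768

Equilibrium: 774 - 6p = -582 + 6p gives p* = 113, q* = 96.
Demand choke price (qd = 0): p = 129.
CS = ½(129 − 113)(96) = 768.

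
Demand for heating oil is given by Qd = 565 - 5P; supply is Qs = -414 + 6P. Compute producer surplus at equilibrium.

Equilibrium: 565 - 5P = -414 + 6P gives P* = 89, Q* = 120.
Supply starts at P = 69 (where Qs = 0).
PS = ½(89 − 69)(120) = 1200.

Producer surplus = 1200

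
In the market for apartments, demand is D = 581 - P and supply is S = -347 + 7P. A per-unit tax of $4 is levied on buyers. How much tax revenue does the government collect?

Pre-tax equilibrium: P* = 116, Q* = 465.
Tax on buyers shifts demand to D = 581 − 1(P + 4) = 577 - P.
577 - P = -347 + 7P gives seller price Ps = 115.5; buyers pay Pb = 115.5 + 4 = 119.5.
New quantity: Q = 581 − 1(119.5) = 461.5.
Revenue = 4 × 461.5 = 1846.

Tax revenue = 1846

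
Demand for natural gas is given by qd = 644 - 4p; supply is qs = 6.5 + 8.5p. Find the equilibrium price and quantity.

Set qd = qs: 644 - 4p = 6.5 + 8.5p.
637.5 = 12.5p, so p* = 51.
q* = 644 − 4(51) = 440.

p* = 51, q* = 440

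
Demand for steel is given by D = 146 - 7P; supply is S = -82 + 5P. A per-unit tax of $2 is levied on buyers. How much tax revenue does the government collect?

Pre-tax equilibrium: P* = 19, Q* = 13.
Tax on buyers shifts demand to D = 146 − 7(P + 2) = 132 - 7P.
132 - 7P = -82 + 5P gives seller price Ps = 107/6; buyers pay Pb = 107/6 + 2 = 119/6.
New quantity: Q = 146 − 7(119/6) = 43/6.
Revenue = 2 × 43/6 = 43/3.

Tax revenue = 43/3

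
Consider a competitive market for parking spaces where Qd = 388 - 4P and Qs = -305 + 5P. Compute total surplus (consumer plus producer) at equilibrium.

Total surplus = 1440

Equilibrium: 388 - 4P = -305 + 5P gives P* = 77, Q* = 80.
Demand choke price: P = 97; supply starts at P = 61.
CS = ½(97 − 77)(80) = 800; PS = ½(77 − 61)(80) = 640.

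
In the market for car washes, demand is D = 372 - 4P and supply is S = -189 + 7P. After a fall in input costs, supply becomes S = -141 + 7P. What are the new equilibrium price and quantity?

P' = 513/11, Q' = 2040/11

Original equilibrium: P* = 51, Q* = 168.
New equilibrium: 372 - 4P = -141 + 7P, so 513 = 11P and P' = 513/11; Q' = 372 − 4(513/11) = 2040/11.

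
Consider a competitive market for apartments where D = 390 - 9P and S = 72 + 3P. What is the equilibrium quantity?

Set D = S: 390 - 9P = 72 + 3P.
318 = 12P, so P* = 26.5.
Q* = 390 − 9(26.5) = 151.5.

Q* = 151.5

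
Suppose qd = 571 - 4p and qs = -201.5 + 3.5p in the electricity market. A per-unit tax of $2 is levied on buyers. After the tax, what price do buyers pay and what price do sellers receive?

Buyers pay 1559/15, sellers receive 1529/15

Pre-tax equilibrium: p* = 103, q* = 159.
Tax on buyers shifts demand to qd = 571 − 4(p + 2) = 563 - 4p.
563 - 4p = -201.5 + 3.5p gives seller price ps = 1529/15; buyers pay pb = 1529/15 + 2 = 1559/15.
New quantity: q = 571 − 4(1559/15) = 2329/15.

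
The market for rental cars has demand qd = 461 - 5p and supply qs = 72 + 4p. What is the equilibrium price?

Set qd = qs: 461 - 5p = 72 + 4p.
389 = 9p, so p* = 389/9.
q* = 461 − 5(389/9) = 2204/9.

p* = 389/9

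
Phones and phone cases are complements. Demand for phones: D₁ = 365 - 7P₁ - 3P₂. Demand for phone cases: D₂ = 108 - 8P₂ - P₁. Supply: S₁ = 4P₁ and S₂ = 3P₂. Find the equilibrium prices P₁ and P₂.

P₁ = 3691/118, P₂ = 823/118

Market 1: 365 - 7P₁ - 3P₂ = 4P₁ → 11P₁ + 3P₂ = 365.
Market 2: 11P₂ + P₁ = 108.
Eliminating P₂: 11×(1) − 3×(2) gives 118P₁ = 3691, so P₁ = 3691/118.
Back-substitute into (2): P₂ = (108 − 1×3691/118) / 11 = 823/118.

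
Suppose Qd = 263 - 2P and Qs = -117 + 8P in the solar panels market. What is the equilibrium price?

Set Qd = Qs: 263 - 2P = -117 + 8P.
380 = 10P, so P* = 38.
Q* = 263 − 2(38) = 187.

P* = 38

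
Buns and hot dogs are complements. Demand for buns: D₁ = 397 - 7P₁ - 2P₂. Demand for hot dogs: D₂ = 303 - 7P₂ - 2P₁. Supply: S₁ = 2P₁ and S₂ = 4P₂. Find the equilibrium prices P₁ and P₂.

P₁ = 3761/95, P₂ = 1933/95

Market 1: 397 - 7P₁ - 2P₂ = 2P₁ → 9P₁ + 2P₂ = 397.
Market 2: 11P₂ + 2P₁ = 303.
Eliminating P₂: 11×(1) − 2×(2) gives 95P₁ = 3761, so P₁ = 3761/95.
Back-substitute into (2): P₂ = (303 − 2×3761/95) / 11 = 1933/95.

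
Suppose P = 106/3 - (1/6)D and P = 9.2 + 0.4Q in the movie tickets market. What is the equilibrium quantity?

Set the two price expressions equal: 106/3 - (1/6)Q = 9.2 + 0.4Q.
392/15 = (17/30)Q, so Q* = 784/17.
P* = 106/3 − (1/6)(784/17) = 470/17.

Q* = 784/17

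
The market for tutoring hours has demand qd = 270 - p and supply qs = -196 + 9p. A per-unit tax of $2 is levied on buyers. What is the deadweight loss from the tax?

Pre-tax equilibrium: p* = 46.6, q* = 223.4.
Tax on buyers shifts demand to qd = 270 − 1(p + 2) = 268 - p.
268 - p = -196 + 9p gives seller price ps = 46.4; buyers pay pb = 46.4 + 2 = 48.4.
New quantity: q = 270 − 1(48.4) = 221.6.
DWL = ½ × 2 × (223.4 − 221.6) = 1.8.

Deadweight loss = 1.8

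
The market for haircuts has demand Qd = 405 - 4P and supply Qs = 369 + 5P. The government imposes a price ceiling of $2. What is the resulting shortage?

Equilibrium price would be P* = 4, so the ceiling at 2 binds.
At P = 2: Qd = 405 − 4(2) = 397, Qs = 369 + 5(2) = 379.
Shortage = 397 − 379 = 18.

Shortage = 18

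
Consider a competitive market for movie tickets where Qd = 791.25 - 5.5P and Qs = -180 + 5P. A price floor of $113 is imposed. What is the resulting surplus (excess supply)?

Surplus = 215.25

Equilibrium price would be P* = 92.5, so the floor at 113 binds.
At P = 113: Qd = 169.75, Qs = 385.
Surplus = 385 − 169.75 = 215.25.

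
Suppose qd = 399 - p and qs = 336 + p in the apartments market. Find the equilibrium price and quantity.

Set qd = qs: 399 - p = 336 + p.
63 = 2p, so p* = 31.5.
q* = 399 − 1(31.5) = 367.5.

p* = 31.5, q* = 367.5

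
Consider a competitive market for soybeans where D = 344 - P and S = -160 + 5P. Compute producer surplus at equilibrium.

Producer surplus = 6760

Equilibrium: 344 - P = -160 + 5P gives P* = 84, Q* = 260.
Supply starts at P = 32 (where S = 0).
PS = ½(84 − 32)(260) = 6760.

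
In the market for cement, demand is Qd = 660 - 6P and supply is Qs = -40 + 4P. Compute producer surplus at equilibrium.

Equilibrium: 660 - 6P = -40 + 4P gives P* = 70, Q* = 240.
Supply starts at P = 10 (where Qs = 0).
PS = ½(70 − 10)(240) = 7200.

Producer surplus = 7200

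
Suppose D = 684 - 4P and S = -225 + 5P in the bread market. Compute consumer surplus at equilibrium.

Equilibrium: 684 - 4P = -225 + 5P gives P* = 101, Q* = 280.
Demand choke price (D = 0): P = 171.
CS = ½(171 − 101)(280) = 9800.

Consumer surplus = 9800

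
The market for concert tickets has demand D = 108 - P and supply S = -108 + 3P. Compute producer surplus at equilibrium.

Producer surplus = 486

Equilibrium: 108 - P = -108 + 3P gives P* = 54, Q* = 54.
Supply starts at P = 36 (where S = 0).
PS = ½(54 − 36)(54) = 486.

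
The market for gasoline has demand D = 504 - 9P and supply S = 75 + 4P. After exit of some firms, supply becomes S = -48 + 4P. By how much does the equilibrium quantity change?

Original equilibrium: P* = 33, Q* = 207.
New equilibrium: 504 - 9P = -48 + 4P, so 552 = 13P and P' = 552/13; Q' = 504 − 9(552/13) = 1584/13.
Change in quantity: 1584/13 − 207 = -1107/13.

ΔQ = -1107/13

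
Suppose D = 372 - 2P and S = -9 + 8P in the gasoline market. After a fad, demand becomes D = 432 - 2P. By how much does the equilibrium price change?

ΔP = 6

Original equilibrium: P* = 38.1, Q* = 295.8.
New equilibrium: 432 - 2P = -9 + 8P, so 441 = 10P and P' = 44.1; Q' = 432 − 2(44.1) = 343.8.
Change in price: 44.1 − 38.1 = 6.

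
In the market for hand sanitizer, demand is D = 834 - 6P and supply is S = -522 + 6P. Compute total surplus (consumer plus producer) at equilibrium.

Equilibrium: 834 - 6P = -522 + 6P gives P* = 113, Q* = 156.
Demand choke price: P = 139; supply starts at P = 87.
CS = ½(139 − 113)(156) = 2028; PS = ½(113 − 87)(156) = 2028.

Total surplus = 4056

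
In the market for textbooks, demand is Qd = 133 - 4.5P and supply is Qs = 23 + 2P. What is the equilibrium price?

Set Qd = Qs: 133 - 4.5P = 23 + 2P.
110 = 6.5P, so P* = 220/13.
Q* = 133 − 4.5(220/13) = 739/13.

P* = 220/13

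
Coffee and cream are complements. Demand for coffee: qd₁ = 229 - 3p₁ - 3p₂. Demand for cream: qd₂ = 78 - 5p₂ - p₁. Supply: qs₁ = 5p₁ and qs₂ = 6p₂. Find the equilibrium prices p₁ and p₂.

p₁ = 457/17, p₂ = 79/17

Market 1: 229 - 3p₁ - 3p₂ = 5p₁ → 8p₁ + 3p₂ = 229.
Market 2: 11p₂ + p₁ = 78.
Eliminating p₂: 11×(1) − 3×(2) gives 85p₁ = 2285, so p₁ = 457/17.
Back-substitute into (2): p₂ = (78 − 1×457/17) / 11 = 79/17.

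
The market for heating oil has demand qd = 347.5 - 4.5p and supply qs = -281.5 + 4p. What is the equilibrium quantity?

q* = 14.5

Set qd = qs: 347.5 - 4.5p = -281.5 + 4p.
629 = 8.5p, so p* = 74.
q* = 347.5 − 4.5(74) = 14.5.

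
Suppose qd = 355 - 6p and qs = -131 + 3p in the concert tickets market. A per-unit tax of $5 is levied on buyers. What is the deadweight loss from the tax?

Deadweight loss = 25

Pre-tax equilibrium: p* = 54, q* = 31.
Tax on buyers shifts demand to qd = 355 − 6(p + 5) = 325 - 6p.
325 - 6p = -131 + 3p gives seller price ps = 152/3; buyers pay pb = 152/3 + 5 = 167/3.
New quantity: q = 355 − 6(167/3) = 21.
DWL = ½ × 5 × (31 − 21) = 25.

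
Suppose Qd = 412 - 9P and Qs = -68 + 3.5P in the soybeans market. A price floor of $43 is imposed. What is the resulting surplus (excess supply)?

Equilibrium price would be P* = 38.4, so the floor at 43 binds.
At P = 43: Qd = 25, Qs = 82.5.
Surplus = 82.5 − 25 = 57.5.

Surplus = 57.5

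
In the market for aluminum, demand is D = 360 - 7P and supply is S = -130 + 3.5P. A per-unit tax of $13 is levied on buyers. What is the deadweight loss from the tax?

Pre-tax equilibrium: P* = 140/3, Q* = 100/3.
Tax on buyers shifts demand to D = 360 − 7(P + 13) = 269 - 7P.
269 - 7P = -130 + 3.5P gives seller price Ps = 38; buyers pay Pb = 38 + 13 = 51.
New quantity: Q = 360 − 7(51) = 3.
DWL = ½ × 13 × (100/3 − 3) = 1183/6.

Deadweight loss = 1183/6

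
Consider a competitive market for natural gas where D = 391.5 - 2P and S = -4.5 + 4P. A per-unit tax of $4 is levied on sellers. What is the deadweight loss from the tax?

Deadweight loss = 32/3

Pre-tax equilibrium: P* = 66, Q* = 259.5.
Tax on sellers shifts supply to S = -4.5 + 4(P − 4) = -20.5 + 4P.
391.5 - 2P = -20.5 + 4P gives buyer price Pb = 206/3; sellers receive Ps = 206/3 − 4 = 194/3.
New quantity: Q = 391.5 − 2(206/3) = 1525/6.
DWL = ½ × 4 × (259.5 − 1525/6) = 32/3.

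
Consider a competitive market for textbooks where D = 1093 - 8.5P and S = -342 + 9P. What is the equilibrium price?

Set D = S: 1093 - 8.5P = -342 + 9P.
1435 = 17.5P, so P* = 82.
Q* = 1093 − 8.5(82) = 396.

P* = 82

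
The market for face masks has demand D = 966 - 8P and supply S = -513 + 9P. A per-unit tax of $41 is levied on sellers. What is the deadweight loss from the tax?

Pre-tax equilibrium: P* = 87, Q* = 270.
Tax on sellers shifts supply to S = -513 + 9(P − 41) = -882 + 9P.
966 - 8P = -882 + 9P gives buyer price Pb = 1848/17; sellers receive Ps = 1848/17 − 41 = 1151/17.
New quantity: Q = 966 − 8(1848/17) = 1638/17.
DWL = ½ × 41 × (270 − 1638/17) = 60516/17.

Deadweight loss = 60516/17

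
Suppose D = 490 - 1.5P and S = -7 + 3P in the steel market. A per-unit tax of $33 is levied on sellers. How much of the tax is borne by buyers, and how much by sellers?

Pre-tax equilibrium: P* = 994/9, Q* = 973/3.
Tax on sellers shifts supply to S = -7 + 3(P − 33) = -106 + 3P.
490 - 1.5P = -106 + 3P gives buyer price Pb = 1192/9; sellers receive Ps = 1192/9 − 33 = 895/9.
New quantity: Q = 490 − 1.5(1192/9) = 874/3.
Buyer burden = 1192/9 − 994/9 = 22; seller burden = 994/9 − 895/9 = 11.

Buyers bear $22, sellers bear $11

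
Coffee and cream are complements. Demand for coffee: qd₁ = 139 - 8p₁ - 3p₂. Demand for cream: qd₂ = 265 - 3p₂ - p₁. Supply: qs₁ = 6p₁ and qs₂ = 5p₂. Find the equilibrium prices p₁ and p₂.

Market 1: 139 - 8p₁ - 3p₂ = 6p₁ → 14p₁ + 3p₂ = 139.
Market 2: 8p₂ + p₁ = 265.
Eliminating p₂: 8×(1) − 3×(2) gives 109p₁ = 317, so p₁ = 317/109.
Back-substitute into (2): p₂ = (265 − 1×317/109) / 8 = 3571/109.

p₁ = 317/109, p₂ = 3571/109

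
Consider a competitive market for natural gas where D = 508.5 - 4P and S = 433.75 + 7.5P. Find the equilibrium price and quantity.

P* = 6.5, Q* = 482.5

Set D = S: 508.5 - 4P = 433.75 + 7.5P.
74.75 = 11.5P, so P* = 6.5.
Q* = 508.5 − 4(6.5) = 482.5.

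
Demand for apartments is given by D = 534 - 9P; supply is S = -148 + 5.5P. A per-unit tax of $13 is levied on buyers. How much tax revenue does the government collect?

Pre-tax equilibrium: P* = 1364/29, Q* = 3210/29.
Tax on buyers shifts demand to D = 534 − 9(P + 13) = 417 - 9P.
417 - 9P = -148 + 5.5P gives seller price Ps = 1130/29; buyers pay Pb = 1130/29 + 13 = 1507/29.
New quantity: Q = 534 − 9(1507/29) = 1923/29.
Revenue = 13 × 1923/29 = 24999/29.

Tax revenue = 24999/29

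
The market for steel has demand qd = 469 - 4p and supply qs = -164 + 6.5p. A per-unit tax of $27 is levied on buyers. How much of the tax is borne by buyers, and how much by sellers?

Buyers bear 117/7, sellers bear 72/7

Pre-tax equilibrium: p* = 422/7, q* = 1595/7.
Tax on buyers shifts demand to qd = 469 − 4(p + 27) = 361 - 4p.
361 - 4p = -164 + 6.5p gives seller price ps = 50; buyers pay pb = 50 + 27 = 77.
New quantity: q = 469 − 4(77) = 161.
Buyer burden = 77 − 422/7 = 117/7; seller burden = 422/7 − 50 = 72/7.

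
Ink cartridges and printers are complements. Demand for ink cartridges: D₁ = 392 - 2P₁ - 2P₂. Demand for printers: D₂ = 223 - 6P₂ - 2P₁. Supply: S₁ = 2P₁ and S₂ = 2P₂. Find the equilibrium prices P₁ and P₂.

Market 1: 392 - 2P₁ - 2P₂ = 2P₁ → 4P₁ + 2P₂ = 392.
Market 2: 8P₂ + 2P₁ = 223.
Eliminating P₂: 8×(1) − 2×(2) gives 28P₁ = 2690, so P₁ = 1345/14.
Back-substitute into (2): P₂ = (223 − 2×1345/14) / 8 = 27/7.

P₁ = 1345/14, P₂ = 27/7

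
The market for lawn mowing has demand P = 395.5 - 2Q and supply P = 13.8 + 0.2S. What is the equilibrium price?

Set the two price expressions equal: 395.5 - 2Q = 13.8 + 0.2Q.
381.7 = 2.2Q, so Q* = 173.5.
P* = 395.5 − (2)(173.5) = 48.5.

P* = 48.5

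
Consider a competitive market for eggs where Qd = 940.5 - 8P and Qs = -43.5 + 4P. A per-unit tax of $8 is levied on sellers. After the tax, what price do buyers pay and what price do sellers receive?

Buyers pay 254/3, sellers receive 230/3

Pre-tax equilibrium: P* = 82, Q* = 284.5.
Tax on sellers shifts supply to Qs = -43.5 + 4(P − 8) = -75.5 + 4P.
940.5 - 8P = -75.5 + 4P gives buyer price Pb = 254/3; sellers receive Ps = 254/3 − 8 = 230/3.
New quantity: Q = 940.5 − 8(254/3) = 1579/6.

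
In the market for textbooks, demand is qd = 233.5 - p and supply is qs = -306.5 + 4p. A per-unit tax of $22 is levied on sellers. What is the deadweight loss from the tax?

Pre-tax equilibrium: p* = 108, q* = 125.5.
Tax on sellers shifts supply to qs = -306.5 + 4(p − 22) = -394.5 + 4p.
233.5 - p = -394.5 + 4p gives buyer price pb = 125.6; sellers receive ps = 125.6 − 22 = 103.6.
New quantity: q = 233.5 − 1(125.6) = 107.9.
DWL = ½ × 22 × (125.5 − 107.9) = 193.6.

Deadweight loss = 193.6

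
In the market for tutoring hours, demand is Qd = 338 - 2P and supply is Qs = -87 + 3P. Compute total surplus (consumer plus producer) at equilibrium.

Equilibrium: 338 - 2P = -87 + 3P gives P* = 85, Q* = 168.
Demand choke price: P = 169; supply starts at P = 29.
CS = ½(169 − 85)(168) = 7056; PS = ½(85 − 29)(168) = 4704.

Total surplus = 11760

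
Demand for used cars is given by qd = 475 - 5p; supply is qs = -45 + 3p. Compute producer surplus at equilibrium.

Producer surplus = 3750

Equilibrium: 475 - 5p = -45 + 3p gives p* = 65, q* = 150.
Supply starts at p = 15 (where qs = 0).
PS = ½(65 − 15)(150) = 3750.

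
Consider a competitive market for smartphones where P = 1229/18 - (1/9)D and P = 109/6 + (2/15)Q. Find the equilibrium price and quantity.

P* = 45.5, Q* = 205

Set the two price expressions equal: 1229/18 - (1/9)Q = 109/6 + (2/15)Q.
451/9 = (11/45)Q, so Q* = 205.
P* = 1229/18 − (1/9)(205) = 45.5.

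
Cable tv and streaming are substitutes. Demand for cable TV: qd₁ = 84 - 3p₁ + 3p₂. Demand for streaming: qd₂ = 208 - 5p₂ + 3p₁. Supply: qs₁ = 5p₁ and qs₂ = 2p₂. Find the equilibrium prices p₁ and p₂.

p₁ = 1212/47, p₂ = 1916/47

Market 1: 84 - 3p₁ + 3p₂ = 5p₁ → 8p₁ - 3p₂ = 84.
Market 2: 7p₂ - 3p₁ = 208.
Eliminating p₂: 7×(1) + 3×(2) gives 47p₁ = 1212, so p₁ = 1212/47.
Back-substitute into (2): p₂ = (208 + 3×1212/47) / 7 = 1916/47.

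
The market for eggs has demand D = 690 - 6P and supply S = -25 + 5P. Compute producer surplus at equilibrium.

Equilibrium: 690 - 6P = -25 + 5P gives P* = 65, Q* = 300.
Supply starts at P = 5 (where S = 0).
PS = ½(65 − 5)(300) = 9000.

Producer surplus = 9000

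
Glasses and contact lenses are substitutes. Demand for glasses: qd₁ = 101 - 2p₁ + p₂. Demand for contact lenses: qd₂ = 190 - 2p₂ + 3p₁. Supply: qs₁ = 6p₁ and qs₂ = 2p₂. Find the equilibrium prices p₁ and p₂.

Market 1: 101 - 2p₁ + p₂ = 6p₁ → 8p₁ - p₂ = 101.
Market 2: 4p₂ - 3p₁ = 190.
Eliminating p₂: 4×(1) + 1×(2) gives 29p₁ = 594, so p₁ = 594/29.
Back-substitute into (2): p₂ = (190 + 3×594/29) / 4 = 1823/29.

p₁ = 594/29, p₂ = 1823/29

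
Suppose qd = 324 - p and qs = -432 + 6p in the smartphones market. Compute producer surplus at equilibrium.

Equilibrium: 324 - p = -432 + 6p gives p* = 108, q* = 216.
Supply starts at p = 72 (where qs = 0).
PS = ½(108 − 72)(216) = 3888.

Producer surplus = 3888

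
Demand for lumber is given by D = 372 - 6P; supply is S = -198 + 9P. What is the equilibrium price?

Set D = S: 372 - 6P = -198 + 9P.
570 = 15P, so P* = 38.
Q* = 372 − 6(38) = 144.

P* = 38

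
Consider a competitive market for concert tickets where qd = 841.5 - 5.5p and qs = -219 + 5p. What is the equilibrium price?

Set qd = qs: 841.5 - 5.5p = -219 + 5p.
1060.5 = 10.5p, so p* = 101.
q* = 841.5 − 5.5(101) = 286.

p* = 101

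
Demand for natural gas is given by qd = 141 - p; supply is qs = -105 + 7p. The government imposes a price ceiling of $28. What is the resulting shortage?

Equilibrium price would be p* = 30.75, so the ceiling at 28 binds.
At p = 28: qd = 141 − 1(28) = 113, qs = -105 + 7(28) = 91.
Shortage = 113 − 91 = 22.

Shortage = 22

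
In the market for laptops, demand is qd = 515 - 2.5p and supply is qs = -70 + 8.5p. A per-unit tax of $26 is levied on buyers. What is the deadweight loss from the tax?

Pre-tax equilibrium: p* = 585/11, q* = 8405/22.
Tax on buyers shifts demand to qd = 515 − 2.5(p + 26) = 450 - 2.5p.
450 - 2.5p = -70 + 8.5p gives seller price ps = 520/11; buyers pay pb = 520/11 + 26 = 806/11.
New quantity: q = 515 − 2.5(806/11) = 3650/11.
DWL = ½ × 26 × (8405/22 − 3650/11) = 14365/22.

Deadweight loss = 14365/22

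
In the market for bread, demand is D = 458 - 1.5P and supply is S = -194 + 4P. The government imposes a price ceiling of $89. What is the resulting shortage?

Shortage = 162.5

Equilibrium price would be P* = 1304/11, so the ceiling at 89 binds.
At P = 89: D = 458 − 1.5(89) = 324.5, S = -194 + 4(89) = 162.
Shortage = 324.5 − 162 = 162.5.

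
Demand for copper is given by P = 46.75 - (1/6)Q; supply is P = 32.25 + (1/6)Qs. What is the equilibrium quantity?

Set the two price expressions equal: 46.75 - (1/6)Q = 32.25 + (1/6)Q.
14.5 = (1/3)Q, so Q* = 43.5.
P* = 46.75 − (1/6)(43.5) = 39.5.

Q* = 43.5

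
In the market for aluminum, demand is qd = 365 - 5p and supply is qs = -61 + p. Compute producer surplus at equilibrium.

Producer surplus = 50

Equilibrium: 365 - 5p = -61 + p gives p* = 71, q* = 10.
Supply starts at p = 61 (where qs = 0).
PS = ½(71 − 61)(10) = 50.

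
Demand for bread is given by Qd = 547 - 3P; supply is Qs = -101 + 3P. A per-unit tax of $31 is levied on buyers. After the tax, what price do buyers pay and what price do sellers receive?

Pre-tax equilibrium: P* = 108, Q* = 223.
Tax on buyers shifts demand to Qd = 547 − 3(P + 31) = 454 - 3P.
454 - 3P = -101 + 3P gives seller price Ps = 92.5; buyers pay Pb = 92.5 + 31 = 123.5.
New quantity: Q = 547 − 3(123.5) = 176.5.

Buyers pay $123.5, sellers receive $92.5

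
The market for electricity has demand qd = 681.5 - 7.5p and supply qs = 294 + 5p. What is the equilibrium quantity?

q* = 449

Set qd = qs: 681.5 - 7.5p = 294 + 5p.
387.5 = 12.5p, so p* = 31.
q* = 681.5 − 7.5(31) = 449.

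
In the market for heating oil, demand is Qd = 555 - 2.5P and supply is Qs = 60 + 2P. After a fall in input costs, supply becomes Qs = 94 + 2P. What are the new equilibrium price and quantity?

P' = 922/9, Q' = 2690/9

Original equilibrium: P* = 110, Q* = 280.
New equilibrium: 555 - 2.5P = 94 + 2P, so 461 = 4.5P and P' = 922/9; Q' = 555 − 2.5(922/9) = 2690/9.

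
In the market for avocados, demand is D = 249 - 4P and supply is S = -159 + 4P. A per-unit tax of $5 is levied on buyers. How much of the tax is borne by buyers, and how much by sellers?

Pre-tax equilibrium: P* = 51, Q* = 45.
Tax on buyers shifts demand to D = 249 − 4(P + 5) = 229 - 4P.
229 - 4P = -159 + 4P gives seller price Ps = 48.5; buyers pay Pb = 48.5 + 5 = 53.5.
New quantity: Q = 249 − 4(53.5) = 35.
Buyer burden = 53.5 − 51 = 2.5; seller burden = 51 − 48.5 = 2.5.

Buyers bear $2.5, sellers bear $2.5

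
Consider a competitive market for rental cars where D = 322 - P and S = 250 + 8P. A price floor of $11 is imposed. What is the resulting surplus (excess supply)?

Equilibrium price would be P* = 8, so the floor at 11 binds.
At P = 11: D = 311, S = 338.
Surplus = 338 − 311 = 27.

Surplus = 27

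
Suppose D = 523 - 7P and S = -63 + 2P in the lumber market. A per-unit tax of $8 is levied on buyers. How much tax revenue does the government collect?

Pre-tax equilibrium: P* = 586/9, Q* = 605/9.
Tax on buyers shifts demand to D = 523 − 7(P + 8) = 467 - 7P.
467 - 7P = -63 + 2P gives seller price Ps = 530/9; buyers pay Pb = 530/9 + 8 = 602/9.
New quantity: Q = 523 − 7(602/9) = 493/9.
Revenue = 8 × 493/9 = 3944/9.

Tax revenue = 3944/9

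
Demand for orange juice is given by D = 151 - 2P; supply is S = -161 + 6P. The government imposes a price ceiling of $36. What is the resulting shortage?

Shortage = 24

Equilibrium price would be P* = 39, so the ceiling at 36 binds.
At P = 36: D = 151 − 2(36) = 79, S = -161 + 6(36) = 55.
Shortage = 79 − 55 = 24.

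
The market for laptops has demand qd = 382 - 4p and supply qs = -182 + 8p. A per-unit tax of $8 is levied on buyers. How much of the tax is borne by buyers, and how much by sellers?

Pre-tax equilibrium: p* = 47, q* = 194.
Tax on buyers shifts demand to qd = 382 − 4(p + 8) = 350 - 4p.
350 - 4p = -182 + 8p gives seller price ps = 133/3; buyers pay pb = 133/3 + 8 = 157/3.
New quantity: q = 382 − 4(157/3) = 518/3.
Buyer burden = 157/3 − 47 = 16/3; seller burden = 47 − 133/3 = 8/3.

Buyers bear 16/3, sellers bear 8/3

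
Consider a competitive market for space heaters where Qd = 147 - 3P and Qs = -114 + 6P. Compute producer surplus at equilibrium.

Equilibrium: 147 - 3P = -114 + 6P gives P* = 29, Q* = 60.
Supply starts at P = 19 (where Qs = 0).
PS = ½(29 − 19)(60) = 300.

Producer surplus = 300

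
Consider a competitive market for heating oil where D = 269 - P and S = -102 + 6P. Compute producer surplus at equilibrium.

Producer surplus = 3888

Equilibrium: 269 - P = -102 + 6P gives P* = 53, Q* = 216.
Supply starts at P = 17 (where S = 0).
PS = ½(53 − 17)(216) = 3888.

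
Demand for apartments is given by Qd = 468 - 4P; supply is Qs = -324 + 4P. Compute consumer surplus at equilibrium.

Consumer surplus = 648

Equilibrium: 468 - 4P = -324 + 4P gives P* = 99, Q* = 72.
Demand choke price (Qd = 0): P = 117.
CS = ½(117 − 99)(72) = 648.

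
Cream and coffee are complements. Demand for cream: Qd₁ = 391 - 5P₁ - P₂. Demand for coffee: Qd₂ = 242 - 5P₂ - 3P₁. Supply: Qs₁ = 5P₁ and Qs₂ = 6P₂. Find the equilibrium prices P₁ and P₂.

P₁ = 4059/107, P₂ = 1247/107

Market 1: 391 - 5P₁ - P₂ = 5P₁ → 10P₁ + P₂ = 391.
Market 2: 11P₂ + 3P₁ = 242.
Eliminating P₂: 11×(1) − 1×(2) gives 107P₁ = 4059, so P₁ = 4059/107.
Back-substitute into (2): P₂ = (242 − 3×4059/107) / 11 = 1247/107.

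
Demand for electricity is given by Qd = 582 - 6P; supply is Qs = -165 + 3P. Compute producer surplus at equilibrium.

Producer surplus = 1176

Equilibrium: 582 - 6P = -165 + 3P gives P* = 83, Q* = 84.
Supply starts at P = 55 (where Qs = 0).
PS = ½(83 − 55)(84) = 1176.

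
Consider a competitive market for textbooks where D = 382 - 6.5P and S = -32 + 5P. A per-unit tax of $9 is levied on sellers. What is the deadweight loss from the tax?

Pre-tax equilibrium: P* = 36, Q* = 148.
Tax on sellers shifts supply to S = -32 + 5(P − 9) = -77 + 5P.
382 - 6.5P = -77 + 5P gives buyer price Pb = 918/23; sellers receive Ps = 918/23 − 9 = 711/23.
New quantity: Q = 382 − 6.5(918/23) = 2819/23.
DWL = ½ × 9 × (148 − 2819/23) = 5265/46.

Deadweight loss = 5265/46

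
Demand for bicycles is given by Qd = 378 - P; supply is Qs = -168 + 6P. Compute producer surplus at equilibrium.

Equilibrium: 378 - P = -168 + 6P gives P* = 78, Q* = 300.
Supply starts at P = 28 (where Qs = 0).
PS = ½(78 − 28)(300) = 7500.

Producer surplus = 7500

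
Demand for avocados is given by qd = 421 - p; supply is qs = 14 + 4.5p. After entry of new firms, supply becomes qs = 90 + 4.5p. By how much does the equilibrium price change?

Original equilibrium: p* = 74, q* = 347.
New equilibrium: 421 - p = 90 + 4.5p, so 331 = 5.5p and p' = 662/11; q' = 421 − 1(662/11) = 3969/11.
Change in price: 662/11 − 74 = -152/11.

Δp = -152/11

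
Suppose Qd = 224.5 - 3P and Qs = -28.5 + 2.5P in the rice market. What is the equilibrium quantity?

Set Qd = Qs: 224.5 - 3P = -28.5 + 2.5P.
253 = 5.5P, so P* = 46.
Q* = 224.5 − 3(46) = 86.5.

Q* = 86.5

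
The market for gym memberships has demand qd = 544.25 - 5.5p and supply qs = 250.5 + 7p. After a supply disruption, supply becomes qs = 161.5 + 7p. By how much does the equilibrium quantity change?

Original equilibrium: p* = 23.5, q* = 415.
New equilibrium: 544.25 - 5.5p = 161.5 + 7p, so 382.75 = 12.5p and p' = 30.62; q' = 544.25 − 5.5(30.62) = 375.84.
Change in quantity: 375.84 − 415 = -39.16.

Δq = -39.16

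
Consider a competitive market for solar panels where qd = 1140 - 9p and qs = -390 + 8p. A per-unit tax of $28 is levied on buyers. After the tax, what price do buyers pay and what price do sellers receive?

Pre-tax equilibrium: p* = 90, q* = 330.
Tax on buyers shifts demand to qd = 1140 − 9(p + 28) = 888 - 9p.
888 - 9p = -390 + 8p gives seller price ps = 1278/17; buyers pay pb = 1278/17 + 28 = 1754/17.
New quantity: q = 1140 − 9(1754/17) = 3594/17.

Buyers pay 1754/17, sellers receive 1278/17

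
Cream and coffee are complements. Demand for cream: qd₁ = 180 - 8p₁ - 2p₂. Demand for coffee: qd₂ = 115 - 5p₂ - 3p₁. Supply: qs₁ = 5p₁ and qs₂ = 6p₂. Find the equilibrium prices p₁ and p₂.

Market 1: 180 - 8p₁ - 2p₂ = 5p₁ → 13p₁ + 2p₂ = 180.
Market 2: 11p₂ + 3p₁ = 115.
Eliminating p₂: 11×(1) − 2×(2) gives 137p₁ = 1750, so p₁ = 1750/137.
Back-substitute into (2): p₂ = (115 − 3×1750/137) / 11 = 955/137.

p₁ = 1750/137, p₂ = 955/137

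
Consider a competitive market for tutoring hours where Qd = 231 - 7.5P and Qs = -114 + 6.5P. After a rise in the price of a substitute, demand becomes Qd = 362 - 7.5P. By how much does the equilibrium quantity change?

Original equilibrium: P* = 345/14, Q* = 1293/28.
New equilibrium: 362 - 7.5P = -114 + 6.5P, so 476 = 14P and P' = 34; Q' = 362 − 7.5(34) = 107.
Change in quantity: 107 − 1293/28 = 1703/28.

ΔQ = 1703/28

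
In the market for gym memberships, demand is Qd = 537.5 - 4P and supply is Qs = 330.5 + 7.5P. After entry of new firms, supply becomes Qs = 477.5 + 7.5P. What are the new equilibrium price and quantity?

P' = 120/23, Q' = 23765/46

Original equilibrium: P* = 18, Q* = 465.5.
New equilibrium: 537.5 - 4P = 477.5 + 7.5P, so 60 = 11.5P and P' = 120/23; Q' = 537.5 − 4(120/23) = 23765/46.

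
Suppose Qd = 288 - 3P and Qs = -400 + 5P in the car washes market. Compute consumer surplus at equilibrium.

Equilibrium: 288 - 3P = -400 + 5P gives P* = 86, Q* = 30.
Demand choke price (Qd = 0): P = 96.
CS = ½(96 − 86)(30) = 150.

Consumer surplus = 150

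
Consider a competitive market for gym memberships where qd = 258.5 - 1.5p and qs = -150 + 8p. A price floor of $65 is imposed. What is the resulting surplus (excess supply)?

Surplus = 209

Equilibrium price would be p* = 43, so the floor at 65 binds.
At p = 65: qd = 161, qs = 370.
Surplus = 370 − 161 = 209.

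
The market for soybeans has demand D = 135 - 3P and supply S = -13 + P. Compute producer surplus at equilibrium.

Producer surplus = 288

Equilibrium: 135 - 3P = -13 + P gives P* = 37, Q* = 24.
Supply starts at P = 13 (where S = 0).
PS = ½(37 − 13)(24) = 288.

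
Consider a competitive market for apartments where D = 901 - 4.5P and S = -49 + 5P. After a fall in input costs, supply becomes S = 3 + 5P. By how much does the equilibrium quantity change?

ΔQ = 468/19

Original equilibrium: P* = 100, Q* = 451.
New equilibrium: 901 - 4.5P = 3 + 5P, so 898 = 9.5P and P' = 1796/19; Q' = 901 − 4.5(1796/19) = 9037/19.
Change in quantity: 9037/19 − 451 = 468/19.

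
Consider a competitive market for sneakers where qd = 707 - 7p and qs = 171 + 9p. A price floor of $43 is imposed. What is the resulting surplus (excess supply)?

Surplus = 152

Equilibrium price would be p* = 33.5, so the floor at 43 binds.
At p = 43: qd = 406, qs = 558.
Surplus = 558 − 406 = 152.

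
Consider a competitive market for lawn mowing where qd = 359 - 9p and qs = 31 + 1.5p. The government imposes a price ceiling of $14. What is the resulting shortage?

Equilibrium price would be p* = 656/21, so the ceiling at 14 binds.
At p = 14: qd = 359 − 9(14) = 233, qs = 31 + 1.5(14) = 52.
Shortage = 233 − 52 = 181.

Shortage = 181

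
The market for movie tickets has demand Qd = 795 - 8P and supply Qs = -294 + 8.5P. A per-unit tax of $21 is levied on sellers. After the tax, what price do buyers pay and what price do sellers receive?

Pre-tax equilibrium: P* = 66, Q* = 267.
Tax on sellers shifts supply to Qs = -294 + 8.5(P − 21) = -472.5 + 8.5P.
795 - 8P = -472.5 + 8.5P gives buyer price Pb = 845/11; sellers receive Ps = 845/11 − 21 = 614/11.
New quantity: Q = 795 − 8(845/11) = 1985/11.

Buyers pay 845/11, sellers receive 614/11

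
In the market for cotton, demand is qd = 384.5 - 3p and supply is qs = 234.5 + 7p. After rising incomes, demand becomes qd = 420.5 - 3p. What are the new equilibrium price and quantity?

p' = 18.6, q' = 364.7

Original equilibrium: p* = 15, q* = 339.5.
New equilibrium: 420.5 - 3p = 234.5 + 7p, so 186 = 10p and p' = 18.6; q' = 420.5 − 3(18.6) = 364.7.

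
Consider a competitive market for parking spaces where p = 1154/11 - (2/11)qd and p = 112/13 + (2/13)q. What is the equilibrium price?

Set the two price expressions equal: 1154/11 - (2/11)q = 112/13 + (2/13)q.
13770/143 = (48/143)q, so q* = 286.875.
p* = 1154/11 − (2/11)(286.875) = 52.75.

p* = 52.75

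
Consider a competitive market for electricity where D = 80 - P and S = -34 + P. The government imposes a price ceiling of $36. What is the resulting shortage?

Shortage = 42

Equilibrium price would be P* = 57, so the ceiling at 36 binds.
At P = 36: D = 80 − 1(36) = 44, S = -34 + 1(36) = 2.
Shortage = 44 − 2 = 42.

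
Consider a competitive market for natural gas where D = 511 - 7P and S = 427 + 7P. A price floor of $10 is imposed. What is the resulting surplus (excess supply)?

Surplus = 56

Equilibrium price would be P* = 6, so the floor at 10 binds.
At P = 10: D = 441, S = 497.
Surplus = 497 − 441 = 56.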